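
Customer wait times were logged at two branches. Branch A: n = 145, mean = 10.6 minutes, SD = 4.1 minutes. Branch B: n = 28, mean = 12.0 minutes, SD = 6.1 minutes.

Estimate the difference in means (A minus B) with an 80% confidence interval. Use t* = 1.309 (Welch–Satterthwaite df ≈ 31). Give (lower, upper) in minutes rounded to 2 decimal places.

Standard errors of each mean: 4.1/√145 = 0.3405 and 6.1/√28 = 1.1528.
SE(x̄₁ − x̄₂) = √(0.3405² + 1.1528²) = 1.2020 for independent samples with unequal variances.
With t* = 1.309, the margin is 1.309 × 1.2020 = 1.5734.
x̄₁ − x̄₂ = 10.6 − 12.0 = -1.4000; the interval is -1.4000 ± 1.5734 = (-2.97, 0.17).

(-2.97, 0.17)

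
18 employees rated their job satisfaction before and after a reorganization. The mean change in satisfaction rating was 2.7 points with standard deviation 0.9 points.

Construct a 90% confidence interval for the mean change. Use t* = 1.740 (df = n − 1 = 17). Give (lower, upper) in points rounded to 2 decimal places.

This is a matched-pairs design, so SE = s_d/√n = 0.9/√18 = 0.2121.
Margin = 1.740 × 0.2121 = 0.3691; the interval is 2.7 ± 0.3691 = (2.33, 3.07).

(2.33, 3.07)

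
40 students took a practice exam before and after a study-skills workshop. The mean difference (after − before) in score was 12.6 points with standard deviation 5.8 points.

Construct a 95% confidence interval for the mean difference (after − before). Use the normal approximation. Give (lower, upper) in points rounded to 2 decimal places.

This is a matched-pairs design, so SE = s_d/√n = 5.8/√40 = 0.9171.
Margin = 1.960 × 0.9171 = 1.7975; the interval is 12.6 ± 1.7975 = (10.80, 14.40).

(10.80, 14.40)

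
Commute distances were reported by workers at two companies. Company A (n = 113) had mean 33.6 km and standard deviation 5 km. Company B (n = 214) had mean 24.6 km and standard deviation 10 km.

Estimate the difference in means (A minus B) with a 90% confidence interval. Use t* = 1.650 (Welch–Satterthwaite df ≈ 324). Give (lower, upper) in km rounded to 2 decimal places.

Standard errors of each mean: 5/√113 = 0.4704 and 10/√214 = 0.6836.
SE(x̄₁ − x̄₂) = √(0.4704² + 0.6836²) = 0.8298 for independent samples with unequal variances.
With t* = 1.650, the margin is 1.650 × 0.8298 = 1.3692.
x̄₁ − x̄₂ = 33.6 − 24.6 = 9.0000; the interval is 9.0000 ± 1.3692 = (7.63, 10.37).

(7.63, 10.37)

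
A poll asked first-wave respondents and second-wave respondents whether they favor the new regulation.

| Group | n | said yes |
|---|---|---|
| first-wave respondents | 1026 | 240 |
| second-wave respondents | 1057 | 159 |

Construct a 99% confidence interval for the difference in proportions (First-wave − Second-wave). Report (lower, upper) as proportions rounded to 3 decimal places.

p̂₁ = 240/1026 = 0.2339 and p̂₂ = 159/1057 = 0.1504.
SE₁ = √(p̂₁(1−p̂₁)/n₁) = √(0.2339·0.7661/1026) = 0.01322; SE₂ = √(0.1504·0.8496/1057) = 0.01099.
Independent samples: SE of the difference = √(SE₁² + SE₂²) = √(0.0001747684 + 0.0001207801) = 0.01719.
z* for 99% confidence is 2.576, so the margin of error is 2.576 × 0.01719 = 0.04428.
Point estimate p̂₁ − p̂₂ = 0.2339 − 0.1504 = 0.0835.
0.0835 ± 0.04428 → (0.039, 0.128).

(0.039, 0.128)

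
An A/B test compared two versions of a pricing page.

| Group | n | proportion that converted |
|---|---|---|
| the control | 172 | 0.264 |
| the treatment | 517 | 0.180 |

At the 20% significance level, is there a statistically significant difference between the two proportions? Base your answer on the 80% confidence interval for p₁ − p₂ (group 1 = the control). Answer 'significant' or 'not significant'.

SE₁ = √(p̂₁(1−p̂₁)/n₁) = √(0.2640·0.7360/172) = 0.03361; SE₂ = √(0.1800·0.8200/517) = 0.01690.
Independent samples: SE of the difference = √(SE₁² + SE₂²) = √(0.0011296321 + 0.00028561) = 0.03762.
z* for 80% confidence is 1.282, so the margin of error is 1.282 × 0.03762 = 0.04823.
Point estimate p̂₁ − p̂₂ = 0.2640 − 0.1800 = 0.0840.
0.0840 ± 0.04823 → (0.03577, 0.13223).
The interval (0.03577, 0.13223) does not contain 0, so the difference is significant.

significant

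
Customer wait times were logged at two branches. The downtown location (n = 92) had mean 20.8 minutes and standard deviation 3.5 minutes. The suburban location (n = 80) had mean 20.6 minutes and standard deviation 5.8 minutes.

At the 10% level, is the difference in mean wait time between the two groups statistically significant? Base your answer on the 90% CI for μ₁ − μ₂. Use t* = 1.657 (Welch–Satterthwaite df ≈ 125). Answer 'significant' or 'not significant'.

Standard errors of each mean: 3.5/√92 = 0.3649 and 5.8/√80 = 0.6485.
SE(x̄₁ − x̄₂) = √(0.3649² + 0.6485²) = 0.7441 for independent samples with unequal variances.
With t* = 1.657, the margin is 1.657 × 0.7441 = 1.2330.
x̄₁ − x̄₂ = 20.8 − 20.6 = 0.2000; the interval is 0.2000 ± 1.2330 = (-1.0330, 1.4330).
The interval (-1.0330, 1.4330) contains 0, so the difference is not significant.

not significant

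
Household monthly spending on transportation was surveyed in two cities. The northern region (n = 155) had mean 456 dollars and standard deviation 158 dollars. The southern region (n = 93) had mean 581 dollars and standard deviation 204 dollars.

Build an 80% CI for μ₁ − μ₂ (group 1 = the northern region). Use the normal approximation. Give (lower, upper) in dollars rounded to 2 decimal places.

Standard errors of each mean: 158/√155 = 12.6909 and 204/√93 = 21.1538.
SE(x̄₁ − x̄₂) = √(12.6909² + 21.1538²) = 24.6686 for independent samples with unequal variances.
With z* = 1.282, the margin is 1.282 × 24.6686 = 31.6251.
x̄₁ − x̄₂ = 456 − 581 = -125.0000; the interval is -125.0000 ± 31.6251 = (-156.63, -93.37).

(-156.63, -93.37)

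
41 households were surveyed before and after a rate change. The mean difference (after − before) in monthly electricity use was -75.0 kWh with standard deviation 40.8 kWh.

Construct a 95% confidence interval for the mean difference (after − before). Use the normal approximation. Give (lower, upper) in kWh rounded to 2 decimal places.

Paired design: SE = s_d/√n = 40.8/√41 = 6.3719.
z* = 1.960; margin of error = 1.960 × 6.3719 = 12.4889.
-75.0 ± 12.4889 → (-87.49, -62.51).

(-87.49, -62.51)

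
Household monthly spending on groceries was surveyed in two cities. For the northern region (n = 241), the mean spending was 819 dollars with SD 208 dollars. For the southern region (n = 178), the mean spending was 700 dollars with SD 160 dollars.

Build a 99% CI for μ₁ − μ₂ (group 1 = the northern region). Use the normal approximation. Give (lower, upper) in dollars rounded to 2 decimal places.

(72.68, 165.32)

Per-group SEs: s₁/√n₁ = 208/√241 = 13.3985, s₂/√n₂ = 160/√178 = 11.9925.
Unpooled SE of the difference: √(179.51980225 + 143.82005625) = 17.9817.
Margin of error = z* · SE = 2.576 × 17.9817 = 46.3209.
x̄₁ − x̄₂ = 819 − 700 = 119.0000.
CI: 119.0000 ± 46.3209 = (72.68, 165.32).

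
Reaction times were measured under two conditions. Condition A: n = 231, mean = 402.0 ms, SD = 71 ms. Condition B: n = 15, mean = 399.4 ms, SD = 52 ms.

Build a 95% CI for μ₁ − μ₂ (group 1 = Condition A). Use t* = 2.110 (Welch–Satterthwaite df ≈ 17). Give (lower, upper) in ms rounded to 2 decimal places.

(-27.40, 32.60)

Per-group SEs: s₁/√n₁ = 71/√231 = 4.6715, s₂/√n₂ = 52/√15 = 13.4263.
Unpooled SE of the difference: √(21.82291225 + 180.26553169) = 14.2158.
Margin of error = t* · SE = 2.110 × 14.2158 = 29.9953.
x̄₁ − x̄₂ = 402.0 − 399.4 = 2.6000.
CI: 2.6000 ± 29.9953 = (-27.40, 32.60).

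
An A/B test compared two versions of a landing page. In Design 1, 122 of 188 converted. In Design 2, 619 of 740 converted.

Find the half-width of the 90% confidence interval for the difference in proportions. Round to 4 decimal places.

0.0615

First, p̂₁ = 122/188 = 0.6489; p̂₂ = 619/740 = 0.8365.
The two standard errors are √(0.6489×0.3511/188) = 0.03481 and √(0.8365×0.1635/740) = 0.01359.
Because the samples are independent, SE_diff = √(0.03481² + 0.01359²) = 0.03737.
Using z* = 1.645 for 90%, ME = 1.645 × 0.03737 = 0.06147.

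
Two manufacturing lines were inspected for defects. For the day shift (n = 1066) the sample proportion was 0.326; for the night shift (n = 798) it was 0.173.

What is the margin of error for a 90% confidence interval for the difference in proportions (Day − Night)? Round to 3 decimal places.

0.032

The two standard errors are √(0.3260×0.6740/1066) = 0.01436 and √(0.1730×0.8270/798) = 0.01339.
Because the samples are independent, SE_diff = √(0.01436² + 0.01339²) = 0.01963.
Using z* = 1.645 for 90%, ME = 1.645 × 0.01963 = 0.03229.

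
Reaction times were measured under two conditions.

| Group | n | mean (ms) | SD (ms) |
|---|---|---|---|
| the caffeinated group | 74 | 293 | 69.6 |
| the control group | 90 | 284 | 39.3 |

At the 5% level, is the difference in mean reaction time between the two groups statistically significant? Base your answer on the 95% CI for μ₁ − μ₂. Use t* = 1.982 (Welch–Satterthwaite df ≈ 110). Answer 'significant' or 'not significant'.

not significant

Per-group SEs: s₁/√n₁ = 69.6/√74 = 8.0908, s₂/√n₂ = 39.3/√90 = 4.1426.
Unpooled SE of the difference: √(65.46104464 + 17.16113476) = 9.0897.
Margin of error = t* · SE = 1.982 × 9.0897 = 18.0158.
x̄₁ − x̄₂ = 293 − 284 = 9.0000.
CI: 9.0000 ± 18.0158 = (-9.0158, 27.0158).
The interval (-9.0158, 27.0158) contains 0, so the difference is not significant.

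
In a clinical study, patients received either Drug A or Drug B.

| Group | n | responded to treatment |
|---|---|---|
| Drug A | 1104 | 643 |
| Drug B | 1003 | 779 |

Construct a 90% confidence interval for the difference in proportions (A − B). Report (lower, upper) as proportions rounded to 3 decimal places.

Sample proportions: 643/1104 = 0.5824, 779/1003 = 0.7767.
Each SE is √(p̂(1−p̂)/n): √(0.5824·0.4176/1104) = 0.01484 and √(0.7767·0.2233/1003) = 0.01315.
SE(p̂₁ − p̂₂) = √(SE₁² + SE₂²) = √(0.0002202256 + 0.0001729225) = 0.01983, since the two samples are independent.
At 90% confidence z* = 1.645; margin = 1.645 × 0.01983 = 0.03262.
The difference is 0.5824 − 0.7767 = -0.1943, so the interval is -0.1943 ± 0.03262 = (-0.227, -0.162).

(-0.227, -0.162)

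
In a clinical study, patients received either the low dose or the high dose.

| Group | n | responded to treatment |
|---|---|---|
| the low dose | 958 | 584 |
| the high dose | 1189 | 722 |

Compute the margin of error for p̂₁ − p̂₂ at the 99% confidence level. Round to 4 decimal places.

Sample proportions: 584/958 = 0.6096, 722/1189 = 0.6072.
Each SE is √(p̂(1−p̂)/n): √(0.6096·0.3904/958) = 0.01576 and √(0.6072·0.3928/1189) = 0.01416.
SE(p̂₁ − p̂₂) = √(SE₁² + SE₂²) = √(0.0002483776 + 0.0002005056) = 0.02119, since the two samples are independent.
At 99% confidence z* = 2.576; margin = 2.576 × 0.02119 = 0.05459.

0.0546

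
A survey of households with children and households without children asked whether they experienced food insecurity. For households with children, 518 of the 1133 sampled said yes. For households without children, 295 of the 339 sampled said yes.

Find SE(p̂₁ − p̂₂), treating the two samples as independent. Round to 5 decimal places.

Sample proportions: 518/1133 = 0.4572, 295/339 = 0.8702.
Each SE is √(p̂(1−p̂)/n): √(0.4572·0.5428/1133) = 0.01480 and √(0.8702·0.1298/339) = 0.01825.
SE(p̂₁ − p̂₂) = √(SE₁² + SE₂²) = √(0.00021904 + 0.0003330625) = 0.02350, since the two samples are independent.

0.02350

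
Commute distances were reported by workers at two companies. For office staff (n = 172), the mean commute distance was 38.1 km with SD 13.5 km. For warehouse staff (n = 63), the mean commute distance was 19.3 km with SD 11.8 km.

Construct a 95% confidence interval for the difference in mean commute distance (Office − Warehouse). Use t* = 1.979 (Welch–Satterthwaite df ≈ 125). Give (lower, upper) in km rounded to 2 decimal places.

(15.22, 22.38)

Standard errors of each mean: 13.5/√172 = 1.0294 and 11.8/√63 = 1.4867.
SE(x̄₁ − x̄₂) = √(1.0294² + 1.4867²) = 1.8083 for independent samples with unequal variances.
With t* = 1.979, the margin is 1.979 × 1.8083 = 3.5786.
x̄₁ − x̄₂ = 38.1 − 19.3 = 18.8000; the interval is 18.8000 ± 3.5786 = (15.22, 22.38).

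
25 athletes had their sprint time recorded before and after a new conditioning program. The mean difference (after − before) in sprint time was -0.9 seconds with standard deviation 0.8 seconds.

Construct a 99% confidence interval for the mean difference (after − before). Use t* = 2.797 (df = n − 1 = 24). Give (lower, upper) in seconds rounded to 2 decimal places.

(-1.35, -0.45)

Paired design: SE = s_d/√n = 0.8/√25 = 0.1600.
t* = 2.797; margin of error = 2.797 × 0.1600 = 0.4475.
-0.9 ± 0.4475 → (-1.35, -0.45).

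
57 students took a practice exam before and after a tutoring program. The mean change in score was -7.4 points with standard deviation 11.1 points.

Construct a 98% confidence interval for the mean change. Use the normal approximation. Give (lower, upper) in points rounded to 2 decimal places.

Paired design: SE = s_d/√n = 11.1/√57 = 1.4702.
z* = 2.326; margin of error = 2.326 × 1.4702 = 3.4197.
-7.4 ± 3.4197 → (-10.82, -3.98).

(-10.82, -3.98)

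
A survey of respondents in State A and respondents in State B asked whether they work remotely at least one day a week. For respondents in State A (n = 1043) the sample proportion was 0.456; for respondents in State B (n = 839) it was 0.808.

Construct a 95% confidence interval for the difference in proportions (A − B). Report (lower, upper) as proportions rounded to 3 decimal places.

The two standard errors are √(0.4560×0.5440/1043) = 0.01542 and √(0.8080×0.1920/839) = 0.01360.
Because the samples are independent, SE_diff = √(0.01542² + 0.01360²) = 0.02056.
Using z* = 1.960 for 95%, ME = 1.960 × 0.02056 = 0.04030.
p̂₁ − p̂₂ = -0.3520; interval -0.3520 ± 0.04030 gives (-0.392, -0.312).

(-0.392, -0.312)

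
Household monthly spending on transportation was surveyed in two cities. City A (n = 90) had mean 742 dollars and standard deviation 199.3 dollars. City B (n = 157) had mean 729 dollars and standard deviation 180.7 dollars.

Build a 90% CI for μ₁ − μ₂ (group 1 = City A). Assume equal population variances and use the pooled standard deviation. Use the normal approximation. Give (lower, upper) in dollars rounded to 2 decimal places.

s_p = √[((n₁−1)s₁² + (n₂−1)s₂²)/(n₁+n₂−2)] = √[(89·199.3² + 156·180.7²)/245] = 187.6701.
SE = 187.6701·√(1/90 + 1/157) = 24.8126.
With z* = 1.645, margin = 1.645 × 24.8126 = 40.8167.
x̄₁ − x̄₂ = 742 − 729 = 13.0000; interval 13.0000 ± 40.8167 = (-27.82, 53.82).

(-27.82, 53.82)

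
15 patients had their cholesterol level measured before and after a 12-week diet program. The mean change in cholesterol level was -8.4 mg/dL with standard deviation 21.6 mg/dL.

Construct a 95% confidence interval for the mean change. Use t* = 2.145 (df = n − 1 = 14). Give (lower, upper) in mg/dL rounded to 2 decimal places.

(-20.36, 3.56)

Paired design: SE = s_d/√n = 21.6/√15 = 5.5771.
t* = 2.145; margin of error = 2.145 × 5.5771 = 11.9629.
-8.4 ± 11.9629 → (-20.36, 3.56).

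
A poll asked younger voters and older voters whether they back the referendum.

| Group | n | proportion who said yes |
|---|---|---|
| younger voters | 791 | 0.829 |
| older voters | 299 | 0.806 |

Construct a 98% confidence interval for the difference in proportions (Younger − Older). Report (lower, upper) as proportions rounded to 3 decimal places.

(-0.039, 0.085)

Each SE is √(p̂(1−p̂)/n): √(0.8290·0.1710/791) = 0.01339 and √(0.8060·0.1940/299) = 0.02287.
SE(p̂₁ − p̂₂) = √(SE₁² + SE₂²) = √(0.0001792921 + 0.0005230369) = 0.02650, since the two samples are independent.
At 98% confidence z* = 2.326; margin = 2.326 × 0.02650 = 0.06164.
The difference is 0.8290 − 0.8060 = 0.0230, so the interval is 0.0230 ± 0.06164 = (-0.039, 0.085).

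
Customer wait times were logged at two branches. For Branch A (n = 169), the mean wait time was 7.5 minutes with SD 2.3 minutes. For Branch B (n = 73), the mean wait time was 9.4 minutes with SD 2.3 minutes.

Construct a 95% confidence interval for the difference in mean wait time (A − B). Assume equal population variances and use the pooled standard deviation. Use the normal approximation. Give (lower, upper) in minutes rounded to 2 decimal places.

s_p = √[((n₁−1)s₁² + (n₂−1)s₂²)/(n₁+n₂−2)] = √[(168·2.3² + 72·2.3²)/240] = 2.3000.
SE = 2.3000·√(1/169 + 1/73) = 0.3221.
With z* = 1.960, margin = 1.960 × 0.3221 = 0.6313.
x̄₁ − x̄₂ = 7.5 − 9.4 = -1.9000; interval -1.9000 ± 0.6313 = (-2.53, -1.27).

(-2.53, -1.27)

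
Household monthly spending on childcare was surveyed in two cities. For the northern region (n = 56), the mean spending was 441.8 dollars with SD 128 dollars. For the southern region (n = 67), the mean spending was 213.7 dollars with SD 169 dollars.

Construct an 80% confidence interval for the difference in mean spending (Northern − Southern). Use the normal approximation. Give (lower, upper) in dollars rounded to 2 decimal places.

SE₁ = s₁/√n₁ = 128/√56 = 17.1047; SE₂ = 169/√67 = 20.6466.
Independent samples, unequal variances: SE_diff = √(SE₁² + SE₂²) = √(292.57076209 + 426.28209156) = 26.8114.
z* = 1.282, so margin of error = 1.282 × 26.8114 = 34.3722.
Difference in means = 441.8 − 213.7 = 228.1000.
228.1000 ± 34.3722 → (193.73, 262.47).

(193.73, 262.47)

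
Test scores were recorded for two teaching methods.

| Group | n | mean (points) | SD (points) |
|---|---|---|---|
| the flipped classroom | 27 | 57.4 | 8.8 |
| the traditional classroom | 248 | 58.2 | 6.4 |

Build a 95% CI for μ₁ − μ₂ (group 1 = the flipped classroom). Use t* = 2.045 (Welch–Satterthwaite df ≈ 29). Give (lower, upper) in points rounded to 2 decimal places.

Standard errors of each mean: 8.8/√27 = 1.6936 and 6.4/√248 = 0.4064.
SE(x̄₁ − x̄₂) = √(1.6936² + 0.4064²) = 1.7417 for independent samples with unequal variances.
With t* = 2.045, the margin is 2.045 × 1.7417 = 3.5618.
x̄₁ − x̄₂ = 57.4 − 58.2 = -0.8000; the interval is -0.8000 ± 3.5618 = (-4.36, 2.76).

(-4.36, 2.76)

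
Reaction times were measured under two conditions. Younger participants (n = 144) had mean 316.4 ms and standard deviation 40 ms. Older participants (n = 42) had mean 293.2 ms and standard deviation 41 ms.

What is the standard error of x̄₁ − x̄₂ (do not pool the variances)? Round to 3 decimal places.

7.151

Standard errors of each mean: 40/√144 = 3.3333 and 41/√42 = 6.3264.
SE(x̄₁ − x̄₂) = √(3.3333² + 6.3264²) = 7.1508 for independent samples with unequal variances.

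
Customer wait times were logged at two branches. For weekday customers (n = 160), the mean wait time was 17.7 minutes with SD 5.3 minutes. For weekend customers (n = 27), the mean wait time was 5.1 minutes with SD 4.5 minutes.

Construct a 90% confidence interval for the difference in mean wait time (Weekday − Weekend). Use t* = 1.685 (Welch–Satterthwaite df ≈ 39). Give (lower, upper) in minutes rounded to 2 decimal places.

SE₁ = s₁/√n₁ = 5.3/√160 = 0.4190; SE₂ = 4.5/√27 = 0.8660.
Independent samples, unequal variances: SE_diff = √(SE₁² + SE₂²) = √(0.175561 + 0.749956) = 0.9620.
t* = 1.685, so margin of error = 1.685 × 0.9620 = 1.6210.
Difference in means = 17.7 − 5.1 = 12.6000.
12.6000 ± 1.6210 → (10.98, 14.22).

(10.98, 14.22)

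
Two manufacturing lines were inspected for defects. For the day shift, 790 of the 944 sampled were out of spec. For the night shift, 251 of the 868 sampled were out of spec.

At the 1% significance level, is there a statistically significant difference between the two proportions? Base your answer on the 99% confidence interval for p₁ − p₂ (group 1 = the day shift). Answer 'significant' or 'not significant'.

p̂₁ = 790/944 = 0.8369 and p̂₂ = 251/868 = 0.2892.
SE₁ = √(p̂₁(1−p̂₁)/n₁) = √(0.8369·0.1631/944) = 0.01202; SE₂ = √(0.2892·0.7108/868) = 0.01539.
Independent samples: SE of the difference = √(SE₁² + SE₂²) = √(0.0001444804 + 0.0002368521) = 0.01953.
z* for 99% confidence is 2.576, so the margin of error is 2.576 × 0.01953 = 0.05031.
Point estimate p̂₁ − p̂₂ = 0.8369 − 0.2892 = 0.5477.
0.5477 ± 0.05031 → (0.49739, 0.59801).
The interval (0.49739, 0.59801) does not contain 0, so the difference is significant.

significant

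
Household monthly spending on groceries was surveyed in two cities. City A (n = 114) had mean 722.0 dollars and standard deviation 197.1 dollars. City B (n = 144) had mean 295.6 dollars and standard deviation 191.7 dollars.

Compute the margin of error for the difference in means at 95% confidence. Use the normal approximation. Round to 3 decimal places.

Per-group SEs: s₁/√n₁ = 197.1/√114 = 18.4601, s₂/√n₂ = 191.7/√144 = 15.9750.
Unpooled SE of the difference: √(340.77529201 + 255.200625) = 24.4126.
Margin of error = z* · SE = 1.960 × 24.4126 = 47.8487.

47.849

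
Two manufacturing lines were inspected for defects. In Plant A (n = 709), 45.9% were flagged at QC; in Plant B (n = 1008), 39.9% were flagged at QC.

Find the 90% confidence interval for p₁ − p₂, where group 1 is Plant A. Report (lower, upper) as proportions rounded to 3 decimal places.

(0.020, 0.100)

SE₁ = √(p̂₁(1−p̂₁)/n₁) = √(0.4590·0.5410/709) = 0.01871; SE₂ = √(0.3990·0.6010/1008) = 0.01542.
Independent samples: SE of the difference = √(SE₁² + SE₂²) = √(0.0003500641 + 0.0002377764) = 0.02425.
z* for 90% confidence is 1.645, so the margin of error is 1.645 × 0.02425 = 0.03989.
Point estimate p̂₁ − p̂₂ = 0.4590 − 0.3990 = 0.0600.
0.0600 ± 0.03989 → (0.020, 0.100).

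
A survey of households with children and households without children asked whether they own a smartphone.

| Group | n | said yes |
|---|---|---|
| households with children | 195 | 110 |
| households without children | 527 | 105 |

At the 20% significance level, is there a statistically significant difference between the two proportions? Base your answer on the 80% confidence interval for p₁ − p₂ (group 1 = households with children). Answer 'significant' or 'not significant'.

significant

First, p̂₁ = 110/195 = 0.5641; p̂₂ = 105/527 = 0.1992.
The two standard errors are √(0.5641×0.4359/195) = 0.03551 and √(0.1992×0.8008/527) = 0.01740.
Because the samples are independent, SE_diff = √(0.03551² + 0.01740²) = 0.03954.
Using z* = 1.282 for 80%, ME = 1.282 × 0.03954 = 0.05069.
p̂₁ − p̂₂ = 0.3649; interval 0.3649 ± 0.05069 gives (0.31421, 0.41559).
The interval (0.31421, 0.41559) does not contain 0, so the difference is significant.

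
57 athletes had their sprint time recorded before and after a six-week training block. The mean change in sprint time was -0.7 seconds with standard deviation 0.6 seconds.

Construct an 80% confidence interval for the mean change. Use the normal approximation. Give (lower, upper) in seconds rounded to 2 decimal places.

This is a matched-pairs design, so SE = s_d/√n = 0.6/√57 = 0.0795.
Margin = 1.282 × 0.0795 = 0.1019; the interval is -0.7 ± 0.1019 = (-0.80, -0.60).

(-0.80, -0.60)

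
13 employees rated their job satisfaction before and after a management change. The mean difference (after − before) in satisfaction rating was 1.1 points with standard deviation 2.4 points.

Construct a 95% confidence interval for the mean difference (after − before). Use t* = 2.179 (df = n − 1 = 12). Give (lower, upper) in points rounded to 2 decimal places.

(-0.35, 2.55)

This is a matched-pairs design, so SE = s_d/√n = 2.4/√13 = 0.6656.
Margin = 2.179 × 0.6656 = 1.4503; the interval is 1.1 ± 1.4503 = (-0.35, 2.55).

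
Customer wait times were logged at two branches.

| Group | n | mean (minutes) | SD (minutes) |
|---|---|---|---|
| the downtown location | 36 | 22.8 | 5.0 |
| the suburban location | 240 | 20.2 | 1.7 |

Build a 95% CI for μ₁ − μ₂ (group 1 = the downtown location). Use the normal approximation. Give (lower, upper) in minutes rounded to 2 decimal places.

Standard errors of each mean: 5.0/√36 = 0.8333 and 1.7/√240 = 0.1097.
SE(x̄₁ − x̄₂) = √(0.8333² + 0.1097²) = 0.8405 for independent samples with unequal variances.
With z* = 1.960, the margin is 1.960 × 0.8405 = 1.6474.
x̄₁ − x̄₂ = 22.8 − 20.2 = 2.6000; the interval is 2.6000 ± 1.6474 = (0.95, 4.25).

(0.95, 4.25)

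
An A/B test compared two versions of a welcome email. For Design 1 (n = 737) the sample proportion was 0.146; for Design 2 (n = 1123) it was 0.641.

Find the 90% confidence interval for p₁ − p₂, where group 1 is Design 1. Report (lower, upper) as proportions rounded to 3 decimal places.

The two standard errors are √(0.1460×0.8540/737) = 0.01301 and √(0.6410×0.3590/1123) = 0.01431.
Because the samples are independent, SE_diff = √(0.01301² + 0.01431²) = 0.01934.
Using z* = 1.645 for 90%, ME = 1.645 × 0.01934 = 0.03181.
p̂₁ − p̂₂ = -0.4950; interval -0.4950 ± 0.03181 gives (-0.527, -0.463).

(-0.527, -0.463)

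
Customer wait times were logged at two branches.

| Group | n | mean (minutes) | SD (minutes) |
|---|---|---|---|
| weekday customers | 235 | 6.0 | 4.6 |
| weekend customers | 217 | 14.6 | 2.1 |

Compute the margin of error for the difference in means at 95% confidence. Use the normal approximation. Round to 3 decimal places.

0.651

Standard errors of each mean: 4.6/√235 = 0.3001 and 2.1/√217 = 0.1426.
SE(x̄₁ − x̄₂) = √(0.3001² + 0.1426²) = 0.3323 for independent samples with unequal variances.
With z* = 1.960, the margin is 1.960 × 0.3323 = 0.6513.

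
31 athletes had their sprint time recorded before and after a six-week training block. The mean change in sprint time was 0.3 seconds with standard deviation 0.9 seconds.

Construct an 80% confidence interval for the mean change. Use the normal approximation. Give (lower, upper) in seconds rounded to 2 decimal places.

(0.09, 0.51)

This is a matched-pairs design, so SE = s_d/√n = 0.9/√31 = 0.1616.
Margin = 1.282 × 0.1616 = 0.2072; the interval is 0.3 ± 0.2072 = (0.09, 0.51).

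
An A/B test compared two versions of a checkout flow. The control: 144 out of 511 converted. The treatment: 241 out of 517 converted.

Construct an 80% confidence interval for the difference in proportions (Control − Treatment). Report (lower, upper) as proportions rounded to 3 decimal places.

Sample proportions: 144/511 = 0.2818, 241/517 = 0.4662.
Each SE is √(p̂(1−p̂)/n): √(0.2818·0.7182/511) = 0.01990 and √(0.4662·0.5338/517) = 0.02194.
SE(p̂₁ − p̂₂) = √(SE₁² + SE₂²) = √(0.00039601 + 0.0004813636) = 0.02962, since the two samples are independent.
At 80% confidence z* = 1.282; margin = 1.282 × 0.02962 = 0.03797.
The difference is 0.2818 − 0.4662 = -0.1844, so the interval is -0.1844 ± 0.03797 = (-0.222, -0.146).

(-0.222, -0.146)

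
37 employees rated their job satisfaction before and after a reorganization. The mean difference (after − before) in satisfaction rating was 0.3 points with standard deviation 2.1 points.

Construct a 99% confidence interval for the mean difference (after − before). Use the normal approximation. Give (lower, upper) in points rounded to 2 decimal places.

(-0.59, 1.19)

This is a matched-pairs design, so SE = s_d/√n = 2.1/√37 = 0.3452.
Margin = 2.576 × 0.3452 = 0.8892; the interval is 0.3 ± 0.8892 = (-0.59, 1.19).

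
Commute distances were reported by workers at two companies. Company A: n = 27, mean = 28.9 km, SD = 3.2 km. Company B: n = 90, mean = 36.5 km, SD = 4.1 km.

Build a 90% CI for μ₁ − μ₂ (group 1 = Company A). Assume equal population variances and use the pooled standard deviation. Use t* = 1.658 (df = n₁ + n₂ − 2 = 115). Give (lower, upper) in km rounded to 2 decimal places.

Pooled variance s_p² = [26·3.2² + 89·4.1²] / (27+90−2) = 15.3246, so s_p = 3.9147.
SE_diff = s_p·√(1/n₁ + 1/n₂) = 3.9147·√(1/27 + 1/90) = 0.8590.
t* = 1.658; margin = 1.658 × 0.8590 = 1.4242.
Difference = 28.9 − 36.5 = -7.6000.
-7.6000 ± 1.4242 → (-9.02, -6.18).

(-9.02, -6.18)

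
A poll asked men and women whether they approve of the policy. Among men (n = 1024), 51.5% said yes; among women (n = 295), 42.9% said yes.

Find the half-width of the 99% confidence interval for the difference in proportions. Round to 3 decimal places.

The two standard errors are √(0.5150×0.4850/1024) = 0.01562 and √(0.4290×0.5710/295) = 0.02882.
Because the samples are independent, SE_diff = √(0.01562² + 0.02882²) = 0.03278.
Using z* = 2.576 for 99%, ME = 2.576 × 0.03278 = 0.08444.

0.084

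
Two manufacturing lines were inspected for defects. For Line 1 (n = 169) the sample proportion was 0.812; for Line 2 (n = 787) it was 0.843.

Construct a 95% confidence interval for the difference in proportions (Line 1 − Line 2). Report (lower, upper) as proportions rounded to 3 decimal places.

(-0.095, 0.033)

Each SE is √(p̂(1−p̂)/n): √(0.8120·0.1880/169) = 0.03005 and √(0.8430·0.1570/787) = 0.01297.
SE(p̂₁ − p̂₂) = √(SE₁² + SE₂²) = √(0.0009030025 + 0.0001682209) = 0.03273, since the two samples are independent.
At 95% confidence z* = 1.960; margin = 1.960 × 0.03273 = 0.06415.
The difference is 0.8120 − 0.8430 = -0.0310, so the interval is -0.0310 ± 0.06415 = (-0.095, 0.033).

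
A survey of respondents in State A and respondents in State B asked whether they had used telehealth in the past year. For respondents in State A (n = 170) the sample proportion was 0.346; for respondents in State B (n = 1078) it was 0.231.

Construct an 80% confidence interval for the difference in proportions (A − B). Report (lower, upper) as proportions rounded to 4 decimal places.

Each SE is √(p̂(1−p̂)/n): √(0.3460·0.6540/170) = 0.03648 and √(0.2310·0.7690/1078) = 0.01284.
SE(p̂₁ − p̂₂) = √(SE₁² + SE₂²) = √(0.0013307904 + 0.0001648656) = 0.03867, since the two samples are independent.
At 80% confidence z* = 1.282; margin = 1.282 × 0.03867 = 0.04957.
The difference is 0.3460 − 0.2310 = 0.1150, so the interval is 0.1150 ± 0.04957 = (0.0654, 0.1646).

(0.0654, 0.1646)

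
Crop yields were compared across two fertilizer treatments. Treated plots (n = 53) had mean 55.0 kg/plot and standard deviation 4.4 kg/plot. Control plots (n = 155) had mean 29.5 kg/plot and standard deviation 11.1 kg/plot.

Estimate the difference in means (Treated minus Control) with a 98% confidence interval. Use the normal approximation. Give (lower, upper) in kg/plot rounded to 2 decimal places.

(22.99, 28.01)

SE₁ = s₁/√n₁ = 4.4/√53 = 0.6044; SE₂ = 11.1/√155 = 0.8916.
Independent samples, unequal variances: SE_diff = √(SE₁² + SE₂²) = √(0.36529936 + 0.79495056) = 1.0771.
z* = 2.326, so margin of error = 2.326 × 1.0771 = 2.5053.
Difference in means = 55.0 − 29.5 = 25.5000.
25.5000 ± 2.5053 → (22.99, 28.01).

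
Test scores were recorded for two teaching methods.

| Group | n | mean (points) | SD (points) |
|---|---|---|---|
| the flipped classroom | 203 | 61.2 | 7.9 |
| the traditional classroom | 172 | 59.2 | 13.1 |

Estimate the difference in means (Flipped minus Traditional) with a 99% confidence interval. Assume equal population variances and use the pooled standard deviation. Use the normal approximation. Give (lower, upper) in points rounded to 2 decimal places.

Pooled variance s_p² = [202·7.9² + 171·13.1²] / (203+172−2) = 112.4722, so s_p = 10.6053.
SE_diff = s_p·√(1/n₁ + 1/n₂) = 10.6053·√(1/203 + 1/172) = 1.0991.
z* = 2.576; margin = 2.576 × 1.0991 = 2.8313.
Difference = 61.2 − 59.2 = 2.0000.
2.0000 ± 2.8313 → (-0.83, 4.83).

(-0.83, 4.83)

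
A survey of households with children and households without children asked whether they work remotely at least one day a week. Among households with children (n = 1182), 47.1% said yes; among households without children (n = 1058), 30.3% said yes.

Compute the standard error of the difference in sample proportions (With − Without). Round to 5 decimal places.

0.02026

Each SE is √(p̂(1−p̂)/n): √(0.4710·0.5290/1182) = 0.01452 and √(0.3030·0.6970/1058) = 0.01413.
SE(p̂₁ − p̂₂) = √(SE₁² + SE₂²) = √(0.0002108304 + 0.0001996569) = 0.02026, since the two samples are independent.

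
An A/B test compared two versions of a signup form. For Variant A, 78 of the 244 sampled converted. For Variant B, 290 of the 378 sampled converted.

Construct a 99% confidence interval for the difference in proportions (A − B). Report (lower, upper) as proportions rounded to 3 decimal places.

(-0.543, -0.352)

First, p̂₁ = 78/244 = 0.3197; p̂₂ = 290/378 = 0.7672.
The two standard errors are √(0.3197×0.6803/244) = 0.02986 and √(0.7672×0.2328/378) = 0.02174.
Because the samples are independent, SE_diff = √(0.02986² + 0.02174²) = 0.03694.
Using z* = 2.576 for 99%, ME = 2.576 × 0.03694 = 0.09516.
p̂₁ − p̂₂ = -0.4475; interval -0.4475 ± 0.09516 gives (-0.543, -0.352).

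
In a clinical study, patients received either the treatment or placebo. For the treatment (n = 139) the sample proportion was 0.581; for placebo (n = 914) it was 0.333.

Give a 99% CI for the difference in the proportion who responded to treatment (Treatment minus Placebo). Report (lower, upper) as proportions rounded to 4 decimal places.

SE₁ = √(p̂₁(1−p̂₁)/n₁) = √(0.5810·0.4190/139) = 0.04185; SE₂ = √(0.3330·0.6670/914) = 0.01559.
Independent samples: SE of the difference = √(SE₁² + SE₂²) = √(0.0017514225 + 0.0002430481) = 0.04466.
z* for 99% confidence is 2.576, so the margin of error is 2.576 × 0.04466 = 0.11504.
Point estimate p̂₁ − p̂₂ = 0.5810 − 0.3330 = 0.2480.
0.2480 ± 0.11504 → (0.1330, 0.3630).

(0.1330, 0.3630)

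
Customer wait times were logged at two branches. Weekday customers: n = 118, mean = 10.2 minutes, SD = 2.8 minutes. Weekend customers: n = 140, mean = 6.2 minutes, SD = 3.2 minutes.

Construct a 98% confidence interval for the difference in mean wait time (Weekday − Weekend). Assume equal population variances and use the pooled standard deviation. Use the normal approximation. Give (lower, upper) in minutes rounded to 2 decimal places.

(3.12, 4.88)

s_p = √[((n₁−1)s₁² + (n₂−1)s₂²)/(n₁+n₂−2)] = √[(117·2.8² + 139·3.2²)/256] = 3.0238.
SE = 3.0238·√(1/118 + 1/140) = 0.3779.
With z* = 2.326, margin = 2.326 × 0.3779 = 0.8790.
x̄₁ − x̄₂ = 10.2 − 6.2 = 4.0000; interval 4.0000 ± 0.8790 = (3.12, 4.88).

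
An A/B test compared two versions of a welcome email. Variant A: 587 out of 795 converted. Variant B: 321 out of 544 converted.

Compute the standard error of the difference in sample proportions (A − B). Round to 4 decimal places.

Sample proportions: 587/795 = 0.7384, 321/544 = 0.5901.
Each SE is √(p̂(1−p̂)/n): √(0.7384·0.2616/795) = 0.01559 and √(0.5901·0.4099/544) = 0.02109.
SE(p̂₁ − p̂₂) = √(SE₁² + SE₂²) = √(0.0002430481 + 0.0004447881) = 0.02623, since the two samples are independent.

0.0262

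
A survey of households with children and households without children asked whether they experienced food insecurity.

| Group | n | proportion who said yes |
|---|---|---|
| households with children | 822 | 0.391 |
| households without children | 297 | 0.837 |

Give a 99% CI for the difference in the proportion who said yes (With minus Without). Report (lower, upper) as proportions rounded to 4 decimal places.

SE₁ = √(p̂₁(1−p̂₁)/n₁) = √(0.3910·0.6090/822) = 0.01702; SE₂ = √(0.8370·0.1630/297) = 0.02143.
Independent samples: SE of the difference = √(SE₁² + SE₂²) = √(0.0002896804 + 0.0004592449) = 0.02737.
z* for 99% confidence is 2.576, so the margin of error is 2.576 × 0.02737 = 0.07051.
Point estimate p̂₁ − p̂₂ = 0.3910 − 0.8370 = -0.4460.
-0.4460 ± 0.07051 → (-0.5165, -0.3755).

(-0.5165, -0.3755)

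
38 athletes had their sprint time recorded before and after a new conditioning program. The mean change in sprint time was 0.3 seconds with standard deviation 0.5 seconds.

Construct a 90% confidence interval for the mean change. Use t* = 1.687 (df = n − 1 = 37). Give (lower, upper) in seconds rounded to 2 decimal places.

This is a matched-pairs design, so SE = s_d/√n = 0.5/√38 = 0.0811.
Margin = 1.687 × 0.0811 = 0.1368; the interval is 0.3 ± 0.1368 = (0.16, 0.44).

(0.16, 0.44)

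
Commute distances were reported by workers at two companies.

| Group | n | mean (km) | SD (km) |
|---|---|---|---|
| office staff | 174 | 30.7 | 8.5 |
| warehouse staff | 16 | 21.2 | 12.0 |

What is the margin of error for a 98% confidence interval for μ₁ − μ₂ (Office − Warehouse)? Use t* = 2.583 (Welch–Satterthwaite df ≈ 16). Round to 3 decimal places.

Standard errors of each mean: 8.5/√174 = 0.6444 and 12.0/√16 = 3.0000.
SE(x̄₁ − x̄₂) = √(0.6444² + 3.0000²) = 3.0684 for independent samples with unequal variances.
With t* = 2.583, the margin is 2.583 × 3.0684 = 7.9257.

7.926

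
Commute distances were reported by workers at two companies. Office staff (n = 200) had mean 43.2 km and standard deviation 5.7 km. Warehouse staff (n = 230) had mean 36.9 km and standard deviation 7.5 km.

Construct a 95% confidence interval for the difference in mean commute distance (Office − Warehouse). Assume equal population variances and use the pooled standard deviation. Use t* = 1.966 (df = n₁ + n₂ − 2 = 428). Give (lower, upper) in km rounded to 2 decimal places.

(5.02, 7.58)

s_p = √[((n₁−1)s₁² + (n₂−1)s₂²)/(n₁+n₂−2)] = √[(199·5.7² + 229·7.5²)/428] = 6.7233.
SE = 6.7233·√(1/200 + 1/230) = 0.6500.
With t* = 1.966, margin = 1.966 × 0.6500 = 1.2779.
x̄₁ − x̄₂ = 43.2 − 36.9 = 6.3000; interval 6.3000 ± 1.2779 = (5.02, 7.58).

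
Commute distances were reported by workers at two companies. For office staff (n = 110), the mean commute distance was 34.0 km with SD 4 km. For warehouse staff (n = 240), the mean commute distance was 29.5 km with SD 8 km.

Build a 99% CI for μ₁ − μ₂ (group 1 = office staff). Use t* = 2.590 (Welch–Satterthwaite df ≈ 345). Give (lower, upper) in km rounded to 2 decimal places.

Standard errors of each mean: 4/√110 = 0.3814 and 8/√240 = 0.5164.
SE(x̄₁ − x̄₂) = √(0.3814² + 0.5164²) = 0.6420 for independent samples with unequal variances.
With t* = 2.590, the margin is 2.590 × 0.6420 = 1.6628.
x̄₁ − x̄₂ = 34.0 − 29.5 = 4.5000; the interval is 4.5000 ± 1.6628 = (2.84, 6.16).

(2.84, 6.16)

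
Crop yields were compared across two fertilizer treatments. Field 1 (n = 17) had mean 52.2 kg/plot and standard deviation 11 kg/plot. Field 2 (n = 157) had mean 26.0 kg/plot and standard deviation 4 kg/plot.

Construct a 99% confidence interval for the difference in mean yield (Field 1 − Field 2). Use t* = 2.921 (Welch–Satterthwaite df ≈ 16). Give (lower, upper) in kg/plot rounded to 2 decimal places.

(18.35, 34.05)

Standard errors of each mean: 11/√17 = 2.6679 and 4/√157 = 0.3192.
SE(x̄₁ − x̄₂) = √(2.6679² + 0.3192²) = 2.6869 for independent samples with unequal variances.
With t* = 2.921, the margin is 2.921 × 2.6869 = 7.8484.
x̄₁ − x̄₂ = 52.2 − 26.0 = 26.2000; the interval is 26.2000 ± 7.8484 = (18.35, 34.05).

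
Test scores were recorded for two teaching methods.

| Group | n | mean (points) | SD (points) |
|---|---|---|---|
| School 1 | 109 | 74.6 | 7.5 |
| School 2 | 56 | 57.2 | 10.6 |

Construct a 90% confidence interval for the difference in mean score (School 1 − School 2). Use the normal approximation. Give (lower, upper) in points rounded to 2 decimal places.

(14.79, 20.01)

Per-group SEs: s₁/√n₁ = 7.5/√109 = 0.7184, s₂/√n₂ = 10.6/√56 = 1.4165.
Unpooled SE of the difference: √(0.51609856 + 2.00647225) = 1.5883.
Margin of error = z* · SE = 1.645 × 1.5883 = 2.6128.
x̄₁ − x̄₂ = 74.6 − 57.2 = 17.4000.
CI: 17.4000 ± 2.6128 = (14.79, 20.01).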